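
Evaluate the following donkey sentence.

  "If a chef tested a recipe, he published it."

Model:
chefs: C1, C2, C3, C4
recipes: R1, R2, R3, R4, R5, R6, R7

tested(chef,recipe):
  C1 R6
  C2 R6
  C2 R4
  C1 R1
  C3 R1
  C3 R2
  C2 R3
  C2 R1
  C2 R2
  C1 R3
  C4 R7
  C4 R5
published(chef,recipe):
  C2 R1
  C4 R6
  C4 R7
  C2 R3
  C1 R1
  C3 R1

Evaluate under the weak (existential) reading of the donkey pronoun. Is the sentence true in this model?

"it" takes "a recipe" as antecedent — a donkey pronoun bound across the clause boundary.
Weak reading: every chef c with some tested-recipe has at least one tested-recipe r such that published(c,r).
Per chef: C1:✓  C2:✓  C3:✓  C4:✓
Every chef in the restrictor has a witness.

True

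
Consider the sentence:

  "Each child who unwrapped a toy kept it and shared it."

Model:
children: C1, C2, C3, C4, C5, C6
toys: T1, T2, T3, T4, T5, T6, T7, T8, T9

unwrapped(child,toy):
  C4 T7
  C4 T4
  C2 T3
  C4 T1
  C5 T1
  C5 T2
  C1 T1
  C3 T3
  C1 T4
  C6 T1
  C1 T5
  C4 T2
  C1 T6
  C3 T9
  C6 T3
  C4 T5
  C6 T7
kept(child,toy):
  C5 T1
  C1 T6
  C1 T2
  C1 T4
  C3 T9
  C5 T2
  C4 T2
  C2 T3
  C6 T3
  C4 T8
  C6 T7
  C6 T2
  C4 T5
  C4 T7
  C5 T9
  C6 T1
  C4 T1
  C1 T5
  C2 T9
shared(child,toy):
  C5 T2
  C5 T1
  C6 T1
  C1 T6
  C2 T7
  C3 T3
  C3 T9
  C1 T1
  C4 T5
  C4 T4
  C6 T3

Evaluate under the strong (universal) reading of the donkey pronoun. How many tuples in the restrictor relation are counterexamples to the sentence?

"it" takes "a toy" as antecedent — a donkey pronoun bound across the clause boundary.
Strong reading: for every (c,t) with unwrapped(c,t), kept(c,t) ∧ shared(c,t).
Restrictor pairs: (C1,T1) ✗  (C1,T4) ✗  (C1,T5) ✗  (C1,T6) ✓  (C2,T3) ✗  (C3,T3) ✗  (C3,T9) ✓  (C4,T1) ✗  (C4,T2) ✗  (C4,T4) ✗  (C4,T5) ✓  (C4,T7) ✗  (C5,T1) ✓  (C5,T2) ✓  (C6,T1) ✓  (C6,T3) ✓  (C6,T7) ✗
Counterexamples (restrictor pairs failing the scope): 10.

10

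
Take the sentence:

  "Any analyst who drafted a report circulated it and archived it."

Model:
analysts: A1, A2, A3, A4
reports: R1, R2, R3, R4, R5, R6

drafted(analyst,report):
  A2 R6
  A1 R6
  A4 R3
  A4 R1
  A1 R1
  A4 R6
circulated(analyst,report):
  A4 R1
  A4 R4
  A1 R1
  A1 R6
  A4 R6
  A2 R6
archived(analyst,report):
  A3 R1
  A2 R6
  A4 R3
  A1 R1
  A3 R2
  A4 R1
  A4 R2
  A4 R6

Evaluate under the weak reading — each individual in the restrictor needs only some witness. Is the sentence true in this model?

"it" takes "a report" as antecedent — a donkey pronoun bound across the clause boundary.
Weak reading: every analyst a with some drafted-report has at least one drafted-report r such that circulated(a,r) ∧ archived(a,r).
Per analyst: A1:✓  A2:✓  A4:✓
Every analyst in the restrictor has a witness.

True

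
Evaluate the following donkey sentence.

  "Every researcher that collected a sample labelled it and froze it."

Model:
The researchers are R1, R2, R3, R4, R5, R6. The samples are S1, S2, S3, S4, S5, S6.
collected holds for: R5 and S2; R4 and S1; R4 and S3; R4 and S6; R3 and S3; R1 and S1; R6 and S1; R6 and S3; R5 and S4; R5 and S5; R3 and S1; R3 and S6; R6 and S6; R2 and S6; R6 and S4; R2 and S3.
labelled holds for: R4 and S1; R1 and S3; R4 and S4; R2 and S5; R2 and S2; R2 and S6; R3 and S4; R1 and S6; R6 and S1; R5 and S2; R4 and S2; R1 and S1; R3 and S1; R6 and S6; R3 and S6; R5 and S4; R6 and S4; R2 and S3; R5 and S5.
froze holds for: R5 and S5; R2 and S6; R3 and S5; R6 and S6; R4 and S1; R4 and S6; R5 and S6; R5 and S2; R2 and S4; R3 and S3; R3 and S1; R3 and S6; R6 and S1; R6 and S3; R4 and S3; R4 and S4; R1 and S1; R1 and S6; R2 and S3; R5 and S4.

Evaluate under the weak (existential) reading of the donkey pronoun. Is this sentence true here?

"it" takes "a sample" as antecedent — a donkey pronoun bound across the clause boundary.
Weak reading: every researcher r with some collected-sample has at least one collected-sample s such that labelled(r,s) ∧ froze(r,s).
Per researcher: R1:✓  R2:✓  R3:✓  R4:✓  R5:✓  R6:✓
Every researcher in the restrictor has a witness.

True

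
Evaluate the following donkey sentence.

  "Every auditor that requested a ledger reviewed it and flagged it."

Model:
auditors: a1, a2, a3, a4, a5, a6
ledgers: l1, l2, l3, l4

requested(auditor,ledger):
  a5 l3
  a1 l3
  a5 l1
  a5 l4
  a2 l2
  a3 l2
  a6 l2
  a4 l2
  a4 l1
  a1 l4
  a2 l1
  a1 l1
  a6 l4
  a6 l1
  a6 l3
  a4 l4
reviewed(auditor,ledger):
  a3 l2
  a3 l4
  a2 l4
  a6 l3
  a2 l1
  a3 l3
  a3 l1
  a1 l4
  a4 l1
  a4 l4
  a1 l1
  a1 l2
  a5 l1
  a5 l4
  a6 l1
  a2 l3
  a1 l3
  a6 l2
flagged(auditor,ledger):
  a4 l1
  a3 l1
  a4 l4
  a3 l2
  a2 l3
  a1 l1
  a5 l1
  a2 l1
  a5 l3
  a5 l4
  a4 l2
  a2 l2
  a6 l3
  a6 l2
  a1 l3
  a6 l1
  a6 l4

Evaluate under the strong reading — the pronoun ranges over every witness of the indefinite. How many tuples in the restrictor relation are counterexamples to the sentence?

5

"it" takes "a ledger" as antecedent — a donkey pronoun bound across the clause boundary.
Strong reading: for every (a,l) with requested(a,l), reviewed(a,l) ∧ flagged(a,l).
Restrictor pairs: (a1,l1) ✓  (a1,l3) ✓  (a1,l4) ✗  (a2,l1) ✓  (a2,l2) ✗  (a3,l2) ✓  (a4,l1) ✓  (a4,l2) ✗  (a4,l4) ✓  (a5,l1) ✓  (a5,l3) ✗  (a5,l4) ✓  (a6,l1) ✓  (a6,l2) ✓  (a6,l3) ✓  (a6,l4) ✗
Counterexamples (restrictor pairs failing the scope): 5.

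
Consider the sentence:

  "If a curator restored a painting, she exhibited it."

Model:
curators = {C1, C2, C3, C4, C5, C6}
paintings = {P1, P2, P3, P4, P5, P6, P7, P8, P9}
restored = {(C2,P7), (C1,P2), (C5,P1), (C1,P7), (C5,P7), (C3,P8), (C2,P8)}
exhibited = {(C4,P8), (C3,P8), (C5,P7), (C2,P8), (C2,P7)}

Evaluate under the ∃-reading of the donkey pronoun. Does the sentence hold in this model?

"it" takes "a painting" as antecedent — a donkey pronoun bound across the clause boundary.
Weak reading: every curator c with some restored-painting has at least one restored-painting p such that exhibited(c,p).
Per curator: C1:✗  C2:✓  C3:✓  C5:✓
C1 has no witness among its restored-paintings.

False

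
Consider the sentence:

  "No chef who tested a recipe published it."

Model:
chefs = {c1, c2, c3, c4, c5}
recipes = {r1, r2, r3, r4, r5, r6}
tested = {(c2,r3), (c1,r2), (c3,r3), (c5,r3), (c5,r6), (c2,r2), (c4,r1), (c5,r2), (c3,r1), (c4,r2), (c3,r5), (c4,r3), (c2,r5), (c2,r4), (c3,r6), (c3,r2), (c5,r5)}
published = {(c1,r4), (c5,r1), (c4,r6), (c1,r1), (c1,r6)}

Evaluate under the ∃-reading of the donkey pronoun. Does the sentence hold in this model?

True

"it" takes "a recipe" as antecedent — a donkey pronoun bound across the clause boundary.
Truth condition: for no (c,r) with tested(c,r) does published(c,r) hold.
Restrictor pairs — does the scope hold? (c1,r2):fails  (c2,r2):fails  (c2,r3):fails  (c2,r4):fails  (c2,r5):fails  (c3,r1):fails  (c3,r2):fails  (c3,r3):fails  (c3,r5):fails  (c3,r6):fails  (c4,r1):fails  (c4,r2):fails  (c4,r3):fails  (c5,r2):fails  (c5,r3):fails  (c5,r5):fails  (c5,r6):fails
Scope holds for no restrictor pair, so the sentence is true.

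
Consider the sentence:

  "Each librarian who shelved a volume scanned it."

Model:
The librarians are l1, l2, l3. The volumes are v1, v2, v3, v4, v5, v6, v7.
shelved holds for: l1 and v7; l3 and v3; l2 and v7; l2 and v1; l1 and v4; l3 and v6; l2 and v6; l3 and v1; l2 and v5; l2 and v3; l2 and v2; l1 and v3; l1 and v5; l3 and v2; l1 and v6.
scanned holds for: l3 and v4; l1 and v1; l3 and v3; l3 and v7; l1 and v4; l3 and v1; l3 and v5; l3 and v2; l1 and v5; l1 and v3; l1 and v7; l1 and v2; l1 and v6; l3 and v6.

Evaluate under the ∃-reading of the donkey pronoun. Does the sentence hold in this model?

False

"it" takes "a volume" as antecedent — a donkey pronoun bound across the clause boundary.
Weak reading: every librarian l with some shelved-volume has at least one shelved-volume v such that scanned(l,v).
Per librarian: l1:✓  l2:✗  l3:✓
l2 has no witness among its shelved-volumes.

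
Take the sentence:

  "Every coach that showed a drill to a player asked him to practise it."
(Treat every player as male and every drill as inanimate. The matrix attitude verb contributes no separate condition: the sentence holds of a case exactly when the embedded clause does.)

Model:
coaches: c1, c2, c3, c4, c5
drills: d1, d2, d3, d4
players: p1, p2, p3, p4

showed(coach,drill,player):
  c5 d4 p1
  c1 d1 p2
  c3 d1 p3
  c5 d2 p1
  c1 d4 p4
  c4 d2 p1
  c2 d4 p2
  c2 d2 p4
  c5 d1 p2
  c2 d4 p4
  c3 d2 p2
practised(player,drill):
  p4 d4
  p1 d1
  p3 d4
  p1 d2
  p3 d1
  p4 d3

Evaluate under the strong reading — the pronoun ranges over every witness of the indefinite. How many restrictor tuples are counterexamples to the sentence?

6

"him" takes "a player" as antecedent and "it" takes "a drill"; both are donkey pronouns co-varying with the restrictor.
Strong reading: for every (c,d,p) with showed(c,d,p), practised(p,d).
Restrictor triples: (c1,d1,p2)→practised(p2,d1) ✗  (c1,d4,p4)→practised(p4,d4) ✓  (c2,d2,p4)→practised(p4,d2) ✗  (c2,d4,p2)→practised(p2,d4) ✗  (c2,d4,p4)→practised(p4,d4) ✓  (c3,d1,p3)→practised(p3,d1) ✓  (c3,d2,p2)→practised(p2,d2) ✗  (c4,d2,p1)→practised(p1,d2) ✓  (c5,d1,p2)→practised(p2,d1) ✗  (c5,d2,p1)→practised(p1,d2) ✓  (c5,d4,p1)→practised(p1,d4) ✗
Counterexamples (restrictor triples failing the scope): 6.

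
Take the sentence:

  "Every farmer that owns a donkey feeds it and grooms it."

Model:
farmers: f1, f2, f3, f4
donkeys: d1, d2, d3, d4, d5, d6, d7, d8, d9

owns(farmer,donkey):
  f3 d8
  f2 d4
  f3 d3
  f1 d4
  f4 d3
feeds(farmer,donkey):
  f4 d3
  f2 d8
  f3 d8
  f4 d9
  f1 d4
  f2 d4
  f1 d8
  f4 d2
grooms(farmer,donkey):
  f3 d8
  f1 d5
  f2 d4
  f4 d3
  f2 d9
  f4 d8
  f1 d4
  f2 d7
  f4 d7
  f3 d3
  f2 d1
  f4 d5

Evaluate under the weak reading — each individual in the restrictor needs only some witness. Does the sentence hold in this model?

"it" takes "a donkey" as antecedent — a donkey pronoun bound across the clause boundary.
Weak reading: every farmer f with some owns-donkey has at least one owns-donkey d such that feeds(f,d) ∧ grooms(f,d).
Per farmer: f1:✓  f2:✓  f3:✓  f4:✓
Every farmer in the restrictor has a witness.

True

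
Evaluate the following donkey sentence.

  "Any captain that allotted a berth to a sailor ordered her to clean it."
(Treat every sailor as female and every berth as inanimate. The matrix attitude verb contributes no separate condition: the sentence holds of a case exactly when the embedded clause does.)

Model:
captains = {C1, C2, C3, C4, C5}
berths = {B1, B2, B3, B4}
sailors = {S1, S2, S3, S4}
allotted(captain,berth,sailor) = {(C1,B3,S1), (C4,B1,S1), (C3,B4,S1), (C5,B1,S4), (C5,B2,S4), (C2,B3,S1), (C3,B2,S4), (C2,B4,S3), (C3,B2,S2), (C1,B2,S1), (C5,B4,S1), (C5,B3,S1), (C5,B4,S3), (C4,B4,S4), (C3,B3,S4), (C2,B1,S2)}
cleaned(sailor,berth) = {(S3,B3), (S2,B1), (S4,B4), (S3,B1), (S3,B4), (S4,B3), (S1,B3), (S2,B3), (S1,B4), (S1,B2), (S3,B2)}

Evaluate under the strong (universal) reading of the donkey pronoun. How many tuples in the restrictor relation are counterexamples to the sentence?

"her" takes "a sailor" as antecedent and "it" takes "a berth"; both are donkey pronouns co-varying with the restrictor.
Strong reading: for every (c,b,s) with allotted(c,b,s), cleaned(s,b).
Restrictor triples: (C1,B2,S1)→cleaned(S1,B2) ✓  (C1,B3,S1)→cleaned(S1,B3) ✓  (C2,B1,S2)→cleaned(S2,B1) ✓  (C2,B3,S1)→cleaned(S1,B3) ✓  (C2,B4,S3)→cleaned(S3,B4) ✓  (C3,B2,S2)→cleaned(S2,B2) ✗  (C3,B2,S4)→cleaned(S4,B2) ✗  (C3,B3,S4)→cleaned(S4,B3) ✓  (C3,B4,S1)→cleaned(S1,B4) ✓  (C4,B1,S1)→cleaned(S1,B1) ✗  (C4,B4,S4)→cleaned(S4,B4) ✓  (C5,B1,S4)→cleaned(S4,B1) ✗  (C5,B2,S4)→cleaned(S4,B2) ✗  (C5,B3,S1)→cleaned(S1,B3) ✓  (C5,B4,S1)→cleaned(S1,B4) ✓  (C5,B4,S3)→cleaned(S3,B4) ✓
Counterexamples (restrictor triples failing the scope): 5.

5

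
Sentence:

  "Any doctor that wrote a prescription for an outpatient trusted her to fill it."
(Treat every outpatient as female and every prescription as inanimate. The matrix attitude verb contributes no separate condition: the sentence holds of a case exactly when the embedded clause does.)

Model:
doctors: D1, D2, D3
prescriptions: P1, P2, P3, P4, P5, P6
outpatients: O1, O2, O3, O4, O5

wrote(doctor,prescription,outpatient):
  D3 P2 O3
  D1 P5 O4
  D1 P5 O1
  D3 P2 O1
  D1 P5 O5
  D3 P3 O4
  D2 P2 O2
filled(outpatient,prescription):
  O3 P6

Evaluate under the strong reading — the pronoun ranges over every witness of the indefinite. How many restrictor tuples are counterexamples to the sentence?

"her" takes "an outpatient" as antecedent and "it" takes "a prescription"; both are donkey pronouns co-varying with the restrictor.
Strong reading: for every (d,p,o) with wrote(d,p,o), filled(o,p).
Restrictor triples: (D1,P5,O1)→filled(O1,P5) ✗  (D1,P5,O4)→filled(O4,P5) ✗  (D1,P5,O5)→filled(O5,P5) ✗  (D2,P2,O2)→filled(O2,P2) ✗  (D3,P2,O1)→filled(O1,P2) ✗  (D3,P2,O3)→filled(O3,P2) ✗  (D3,P3,O4)→filled(O4,P3) ✗
Counterexamples (restrictor triples failing the scope): 7.

7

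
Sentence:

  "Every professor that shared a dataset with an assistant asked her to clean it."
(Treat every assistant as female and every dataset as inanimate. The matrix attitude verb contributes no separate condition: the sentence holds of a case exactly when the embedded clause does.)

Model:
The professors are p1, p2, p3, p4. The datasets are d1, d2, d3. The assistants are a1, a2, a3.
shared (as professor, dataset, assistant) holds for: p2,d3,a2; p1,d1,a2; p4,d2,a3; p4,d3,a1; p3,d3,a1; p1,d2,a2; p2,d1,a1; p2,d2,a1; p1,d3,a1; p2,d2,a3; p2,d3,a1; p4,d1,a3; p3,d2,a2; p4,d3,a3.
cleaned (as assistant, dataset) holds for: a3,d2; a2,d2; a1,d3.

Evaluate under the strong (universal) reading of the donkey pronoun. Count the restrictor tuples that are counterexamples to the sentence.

"her" takes "an assistant" as antecedent and "it" takes "a dataset"; both are donkey pronouns co-varying with the restrictor.
Strong reading: for every (p,d,a) with shared(p,d,a), cleaned(a,d).
Restrictor triples: (p1,d1,a2)→cleaned(a2,d1) ✗  (p1,d2,a2)→cleaned(a2,d2) ✓  (p1,d3,a1)→cleaned(a1,d3) ✓  (p2,d1,a1)→cleaned(a1,d1) ✗  (p2,d2,a1)→cleaned(a1,d2) ✗  (p2,d2,a3)→cleaned(a3,d2) ✓  (p2,d3,a1)→cleaned(a1,d3) ✓  (p2,d3,a2)→cleaned(a2,d3) ✗  (p3,d2,a2)→cleaned(a2,d2) ✓  (p3,d3,a1)→cleaned(a1,d3) ✓  (p4,d1,a3)→cleaned(a3,d1) ✗  (p4,d2,a3)→cleaned(a3,d2) ✓  (p4,d3,a1)→cleaned(a1,d3) ✓  (p4,d3,a3)→cleaned(a3,d3) ✗
Counterexamples (restrictor triples failing the scope): 6.

6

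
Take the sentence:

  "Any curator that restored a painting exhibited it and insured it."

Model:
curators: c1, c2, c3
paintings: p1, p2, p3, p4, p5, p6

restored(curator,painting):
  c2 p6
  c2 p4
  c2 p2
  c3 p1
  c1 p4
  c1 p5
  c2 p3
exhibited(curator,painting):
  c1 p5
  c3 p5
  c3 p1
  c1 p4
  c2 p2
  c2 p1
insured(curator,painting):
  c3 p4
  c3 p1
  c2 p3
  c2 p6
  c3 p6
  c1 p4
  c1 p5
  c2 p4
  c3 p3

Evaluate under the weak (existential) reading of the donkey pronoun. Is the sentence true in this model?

"it" takes "a painting" as antecedent — a donkey pronoun bound across the clause boundary.
Weak reading: every curator c with some restored-painting has at least one restored-painting p such that exhibited(c,p) ∧ insured(c,p).
Per curator: c1:✓  c2:✗  c3:✓
c2 has no witness among its restored-paintings.

False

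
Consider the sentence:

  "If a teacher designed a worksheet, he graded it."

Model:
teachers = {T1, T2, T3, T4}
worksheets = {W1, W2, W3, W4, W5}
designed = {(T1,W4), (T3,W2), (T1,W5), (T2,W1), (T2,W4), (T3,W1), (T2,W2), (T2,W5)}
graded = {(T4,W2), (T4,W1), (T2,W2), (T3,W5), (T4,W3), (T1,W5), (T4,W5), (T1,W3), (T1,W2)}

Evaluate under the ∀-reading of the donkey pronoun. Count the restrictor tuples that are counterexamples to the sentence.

6

"it" takes "a worksheet" as antecedent — a donkey pronoun bound across the clause boundary.
Strong reading: for every (t,w) with designed(t,w), graded(t,w).
Restrictor pairs: (T1,W4) ✗  (T1,W5) ✓  (T2,W1) ✗  (T2,W2) ✓  (T2,W4) ✗  (T2,W5) ✗  (T3,W1) ✗  (T3,W2) ✗
Counterexamples (restrictor pairs failing the scope): 6.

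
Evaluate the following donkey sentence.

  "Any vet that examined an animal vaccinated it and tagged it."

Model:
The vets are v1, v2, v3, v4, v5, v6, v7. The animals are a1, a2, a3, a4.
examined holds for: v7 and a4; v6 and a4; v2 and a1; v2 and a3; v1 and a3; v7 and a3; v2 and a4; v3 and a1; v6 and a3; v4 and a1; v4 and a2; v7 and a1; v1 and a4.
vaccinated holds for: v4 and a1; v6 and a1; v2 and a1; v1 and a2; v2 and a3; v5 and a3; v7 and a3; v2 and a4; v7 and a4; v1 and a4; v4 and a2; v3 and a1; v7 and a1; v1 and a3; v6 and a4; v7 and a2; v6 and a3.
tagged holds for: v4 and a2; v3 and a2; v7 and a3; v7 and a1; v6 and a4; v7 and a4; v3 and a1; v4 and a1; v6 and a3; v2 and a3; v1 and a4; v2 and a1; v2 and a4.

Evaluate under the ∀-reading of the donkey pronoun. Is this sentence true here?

"it" takes "an animal" as antecedent — a donkey pronoun bound across the clause boundary.
Strong reading: for every (v,a) with examined(v,a), vaccinated(v,a) ∧ tagged(v,a).
Restrictor pairs: (v1,a3) ✗  (v1,a4) ✓  (v2,a1) ✓  (v2,a3) ✓  (v2,a4) ✓  (v3,a1) ✓  (v4,a1) ✓  (v4,a2) ✓  (v6,a3) ✓  (v6,a4) ✓  (v7,a1) ✓  (v7,a3) ✓  (v7,a4) ✓
Counterexample: (v1,a3) is in examined but fails the scope.

False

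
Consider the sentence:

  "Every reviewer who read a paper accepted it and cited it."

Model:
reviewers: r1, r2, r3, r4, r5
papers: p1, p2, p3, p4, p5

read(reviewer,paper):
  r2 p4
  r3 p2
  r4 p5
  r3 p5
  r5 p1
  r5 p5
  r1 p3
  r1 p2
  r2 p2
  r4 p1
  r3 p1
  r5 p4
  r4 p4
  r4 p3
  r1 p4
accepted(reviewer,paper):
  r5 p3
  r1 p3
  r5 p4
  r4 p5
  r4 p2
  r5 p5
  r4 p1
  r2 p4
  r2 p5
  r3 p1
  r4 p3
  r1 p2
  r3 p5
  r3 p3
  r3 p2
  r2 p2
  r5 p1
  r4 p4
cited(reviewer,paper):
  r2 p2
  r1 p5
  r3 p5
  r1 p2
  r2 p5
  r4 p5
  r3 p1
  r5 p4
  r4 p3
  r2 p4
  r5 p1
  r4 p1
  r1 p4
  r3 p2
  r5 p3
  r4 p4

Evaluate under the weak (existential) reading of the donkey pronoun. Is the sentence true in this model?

True

"it" takes "a paper" as antecedent — a donkey pronoun bound across the clause boundary.
Weak reading: every reviewer r with some read-paper has at least one read-paper p such that accepted(r,p) ∧ cited(r,p).
Per reviewer: r1:✓  r2:✓  r3:✓  r4:✓  r5:✓
Every reviewer in the restrictor has a witness.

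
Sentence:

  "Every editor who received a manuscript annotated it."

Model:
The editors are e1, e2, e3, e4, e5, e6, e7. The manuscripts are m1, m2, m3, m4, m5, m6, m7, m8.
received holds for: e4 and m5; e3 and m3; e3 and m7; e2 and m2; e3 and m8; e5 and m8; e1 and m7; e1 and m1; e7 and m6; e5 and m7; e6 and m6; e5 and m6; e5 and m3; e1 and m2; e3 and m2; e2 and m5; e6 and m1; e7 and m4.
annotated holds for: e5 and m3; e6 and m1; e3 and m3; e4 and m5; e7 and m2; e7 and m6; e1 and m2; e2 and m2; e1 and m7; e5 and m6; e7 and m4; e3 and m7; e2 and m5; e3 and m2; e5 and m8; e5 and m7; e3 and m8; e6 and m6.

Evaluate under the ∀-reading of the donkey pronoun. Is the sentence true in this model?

"it" takes "a manuscript" as antecedent — a donkey pronoun bound across the clause boundary.
Strong reading: for every (e,m) with received(e,m), annotated(e,m).
Restrictor pairs: (e1,m1) ✗  (e1,m2) ✓  (e1,m7) ✓  (e2,m2) ✓  (e2,m5) ✓  (e3,m2) ✓  (e3,m3) ✓  (e3,m7) ✓  (e3,m8) ✓  (e4,m5) ✓  (e5,m3) ✓  (e5,m6) ✓  (e5,m7) ✓  (e5,m8) ✓  (e6,m1) ✓  (e6,m6) ✓  (e7,m4) ✓  (e7,m6) ✓
Counterexample: (e1,m1) is in received but fails the scope.

False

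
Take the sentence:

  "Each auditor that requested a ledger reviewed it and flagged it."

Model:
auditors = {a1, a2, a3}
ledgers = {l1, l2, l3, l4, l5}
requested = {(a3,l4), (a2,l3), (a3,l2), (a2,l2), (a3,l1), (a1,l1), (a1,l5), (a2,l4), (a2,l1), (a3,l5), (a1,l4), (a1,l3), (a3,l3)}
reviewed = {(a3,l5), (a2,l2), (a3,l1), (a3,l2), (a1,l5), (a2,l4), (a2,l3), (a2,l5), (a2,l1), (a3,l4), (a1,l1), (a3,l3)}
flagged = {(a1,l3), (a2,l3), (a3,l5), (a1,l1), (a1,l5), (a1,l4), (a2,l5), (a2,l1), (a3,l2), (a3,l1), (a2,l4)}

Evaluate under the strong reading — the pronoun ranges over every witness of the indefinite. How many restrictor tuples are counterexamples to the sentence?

"it" takes "a ledger" as antecedent — a donkey pronoun bound across the clause boundary.
Strong reading: for every (a,l) with requested(a,l), reviewed(a,l) ∧ flagged(a,l).
Restrictor pairs: (a1,l1) ✓  (a1,l3) ✗  (a1,l4) ✗  (a1,l5) ✓  (a2,l1) ✓  (a2,l2) ✗  (a2,l3) ✓  (a2,l4) ✓  (a3,l1) ✓  (a3,l2) ✓  (a3,l3) ✗  (a3,l4) ✗  (a3,l5) ✓
Counterexamples (restrictor pairs failing the scope): 5.

5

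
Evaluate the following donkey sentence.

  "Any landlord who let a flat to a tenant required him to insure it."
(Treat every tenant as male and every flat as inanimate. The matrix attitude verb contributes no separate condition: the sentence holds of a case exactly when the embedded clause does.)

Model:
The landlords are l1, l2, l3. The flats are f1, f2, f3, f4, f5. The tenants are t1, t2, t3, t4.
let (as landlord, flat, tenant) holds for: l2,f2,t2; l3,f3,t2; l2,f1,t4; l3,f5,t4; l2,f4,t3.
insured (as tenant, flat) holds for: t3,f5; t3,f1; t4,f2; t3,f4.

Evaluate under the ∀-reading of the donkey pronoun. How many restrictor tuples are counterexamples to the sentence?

4

"him" takes "a tenant" as antecedent and "it" takes "a flat"; both are donkey pronouns co-varying with the restrictor.
Strong reading: for every (l,f,t) with let(l,f,t), insured(t,f).
Restrictor triples: (l2,f1,t4)→insured(t4,f1) ✗  (l2,f2,t2)→insured(t2,f2) ✗  (l2,f4,t3)→insured(t3,f4) ✓  (l3,f3,t2)→insured(t2,f3) ✗  (l3,f5,t4)→insured(t4,f5) ✗
Counterexamples (restrictor triples failing the scope): 4.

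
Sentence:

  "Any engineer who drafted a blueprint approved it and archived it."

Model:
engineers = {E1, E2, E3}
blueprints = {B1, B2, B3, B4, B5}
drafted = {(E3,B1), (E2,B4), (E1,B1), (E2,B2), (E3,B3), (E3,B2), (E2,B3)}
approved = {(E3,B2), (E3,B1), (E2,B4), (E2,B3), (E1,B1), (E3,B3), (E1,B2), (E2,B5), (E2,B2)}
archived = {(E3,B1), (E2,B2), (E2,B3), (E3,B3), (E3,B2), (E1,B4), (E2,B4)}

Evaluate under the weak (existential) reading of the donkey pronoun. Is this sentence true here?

"it" takes "a blueprint" as antecedent — a donkey pronoun bound across the clause boundary.
Weak reading: every engineer e with some drafted-blueprint has at least one drafted-blueprint b such that approved(e,b) ∧ archived(e,b).
Per engineer: E1:✗  E2:✓  E3:✓
E1 has no witness among its drafted-blueprints.

False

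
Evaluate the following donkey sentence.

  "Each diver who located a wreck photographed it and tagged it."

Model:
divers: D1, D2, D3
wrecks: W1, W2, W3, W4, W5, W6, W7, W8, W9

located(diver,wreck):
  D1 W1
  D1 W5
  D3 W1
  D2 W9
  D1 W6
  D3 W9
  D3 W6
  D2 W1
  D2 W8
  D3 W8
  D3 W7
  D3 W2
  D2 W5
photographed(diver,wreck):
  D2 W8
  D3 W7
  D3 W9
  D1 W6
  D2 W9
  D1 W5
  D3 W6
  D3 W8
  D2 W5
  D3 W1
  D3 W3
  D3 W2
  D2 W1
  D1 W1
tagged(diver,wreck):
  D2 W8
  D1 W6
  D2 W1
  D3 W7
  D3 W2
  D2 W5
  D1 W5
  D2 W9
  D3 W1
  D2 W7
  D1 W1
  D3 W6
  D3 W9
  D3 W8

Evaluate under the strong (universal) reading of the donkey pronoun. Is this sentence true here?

"it" takes "a wreck" as antecedent — a donkey pronoun bound across the clause boundary.
Strong reading: for every (d,w) with located(d,w), photographed(d,w) ∧ tagged(d,w).
Restrictor pairs: (D1,W1) ✓  (D1,W5) ✓  (D1,W6) ✓  (D2,W1) ✓  (D2,W5) ✓  (D2,W8) ✓  (D2,W9) ✓  (D3,W1) ✓  (D3,W2) ✓  (D3,W6) ✓  (D3,W7) ✓  (D3,W8) ✓  (D3,W9) ✓
Every restrictor pair satisfies the scope.

True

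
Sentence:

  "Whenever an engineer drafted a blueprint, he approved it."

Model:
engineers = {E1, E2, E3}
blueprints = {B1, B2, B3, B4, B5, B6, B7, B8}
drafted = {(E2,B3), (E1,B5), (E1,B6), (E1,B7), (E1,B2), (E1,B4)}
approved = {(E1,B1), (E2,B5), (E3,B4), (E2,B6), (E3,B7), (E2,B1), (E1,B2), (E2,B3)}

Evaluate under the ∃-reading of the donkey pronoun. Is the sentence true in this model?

True

"it" takes "a blueprint" as antecedent — a donkey pronoun bound across the clause boundary.
Weak reading: every engineer e with some drafted-blueprint has at least one drafted-blueprint b such that approved(e,b).
Per engineer: E1:✓  E2:✓
Every engineer in the restrictor has a witness.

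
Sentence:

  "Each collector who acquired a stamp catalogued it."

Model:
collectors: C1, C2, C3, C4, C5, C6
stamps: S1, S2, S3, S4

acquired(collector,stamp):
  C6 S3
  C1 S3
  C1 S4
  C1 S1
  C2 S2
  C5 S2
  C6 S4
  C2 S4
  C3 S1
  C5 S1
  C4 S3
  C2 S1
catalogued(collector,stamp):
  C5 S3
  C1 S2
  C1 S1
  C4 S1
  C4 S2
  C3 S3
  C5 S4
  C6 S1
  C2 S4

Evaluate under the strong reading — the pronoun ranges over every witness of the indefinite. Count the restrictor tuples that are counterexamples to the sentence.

"it" takes "a stamp" as antecedent — a donkey pronoun bound across the clause boundary.
Strong reading: for every (c,s) with acquired(c,s), catalogued(c,s).
Restrictor pairs: (C1,S1) ✓  (C1,S3) ✗  (C1,S4) ✗  (C2,S1) ✗  (C2,S2) ✗  (C2,S4) ✓  (C3,S1) ✗  (C4,S3) ✗  (C5,S1) ✗  (C5,S2) ✗  (C6,S3) ✗  (C6,S4) ✗
Counterexamples (restrictor pairs failing the scope): 10.

10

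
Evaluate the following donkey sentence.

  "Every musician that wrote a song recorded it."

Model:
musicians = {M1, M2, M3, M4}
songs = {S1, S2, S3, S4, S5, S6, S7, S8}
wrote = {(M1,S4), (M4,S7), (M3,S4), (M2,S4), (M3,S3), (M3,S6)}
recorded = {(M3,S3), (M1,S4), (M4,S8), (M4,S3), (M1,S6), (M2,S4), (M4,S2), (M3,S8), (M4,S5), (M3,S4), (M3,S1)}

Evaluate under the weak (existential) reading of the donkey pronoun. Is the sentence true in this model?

False

"it" takes "a song" as antecedent — a donkey pronoun bound across the clause boundary.
Weak reading: every musician m with some wrote-song has at least one wrote-song s such that recorded(m,s).
Per musician: M1:✓  M2:✓  M3:✓  M4:✗
M4 has no witness among its wrote-songs.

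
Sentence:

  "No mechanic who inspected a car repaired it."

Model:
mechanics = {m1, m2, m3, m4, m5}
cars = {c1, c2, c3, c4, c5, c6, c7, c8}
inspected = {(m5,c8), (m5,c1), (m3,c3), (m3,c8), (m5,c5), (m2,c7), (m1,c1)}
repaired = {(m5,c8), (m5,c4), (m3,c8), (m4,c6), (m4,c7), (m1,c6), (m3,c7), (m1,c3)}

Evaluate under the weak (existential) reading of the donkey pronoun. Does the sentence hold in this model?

"it" takes "a car" as antecedent — a donkey pronoun bound across the clause boundary.
Truth condition: for no (m,c) with inspected(m,c) does repaired(m,c) hold.
Restrictor pairs — does the scope hold? (m1,c1):fails  (m2,c7):fails  (m3,c3):fails  (m3,c8):holds  (m5,c1):fails  (m5,c5):fails  (m5,c8):holds
Scope holds for 2 pair(s), so the sentence is false.

False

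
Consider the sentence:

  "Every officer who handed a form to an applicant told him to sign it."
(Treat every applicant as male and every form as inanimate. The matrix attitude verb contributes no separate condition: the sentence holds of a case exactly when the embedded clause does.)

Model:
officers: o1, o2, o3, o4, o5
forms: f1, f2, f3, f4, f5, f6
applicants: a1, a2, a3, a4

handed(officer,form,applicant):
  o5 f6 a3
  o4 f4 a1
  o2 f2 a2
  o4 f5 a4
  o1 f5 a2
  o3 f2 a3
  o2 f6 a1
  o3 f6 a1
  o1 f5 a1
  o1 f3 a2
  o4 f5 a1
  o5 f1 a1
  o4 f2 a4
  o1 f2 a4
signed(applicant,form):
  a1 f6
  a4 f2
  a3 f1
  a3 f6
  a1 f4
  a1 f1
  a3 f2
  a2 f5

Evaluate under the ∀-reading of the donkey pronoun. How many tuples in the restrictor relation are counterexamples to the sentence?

"him" takes "an applicant" as antecedent and "it" takes "a form"; both are donkey pronouns co-varying with the restrictor.
Strong reading: for every (o,f,a) with handed(o,f,a), signed(a,f).
Restrictor triples: (o1,f2,a4)→signed(a4,f2) ✓  (o1,f3,a2)→signed(a2,f3) ✗  (o1,f5,a1)→signed(a1,f5) ✗  (o1,f5,a2)→signed(a2,f5) ✓  (o2,f2,a2)→signed(a2,f2) ✗  (o2,f6,a1)→signed(a1,f6) ✓  (o3,f2,a3)→signed(a3,f2) ✓  (o3,f6,a1)→signed(a1,f6) ✓  (o4,f2,a4)→signed(a4,f2) ✓  (o4,f4,a1)→signed(a1,f4) ✓  (o4,f5,a1)→signed(a1,f5) ✗  (o4,f5,a4)→signed(a4,f5) ✗  (o5,f1,a1)→signed(a1,f1) ✓  (o5,f6,a3)→signed(a3,f6) ✓
Counterexamples (restrictor triples failing the scope): 5.

5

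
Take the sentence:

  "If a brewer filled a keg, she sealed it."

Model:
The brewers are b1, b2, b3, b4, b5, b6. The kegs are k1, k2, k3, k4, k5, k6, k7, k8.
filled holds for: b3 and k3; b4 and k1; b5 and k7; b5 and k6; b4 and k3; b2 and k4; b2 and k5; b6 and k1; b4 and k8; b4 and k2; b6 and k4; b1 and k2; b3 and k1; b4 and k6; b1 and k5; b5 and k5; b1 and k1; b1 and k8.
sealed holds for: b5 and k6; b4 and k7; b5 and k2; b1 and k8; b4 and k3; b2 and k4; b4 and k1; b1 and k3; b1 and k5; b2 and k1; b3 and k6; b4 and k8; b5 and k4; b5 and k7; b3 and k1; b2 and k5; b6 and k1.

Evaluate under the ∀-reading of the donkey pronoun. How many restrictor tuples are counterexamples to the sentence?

7

"it" takes "a keg" as antecedent — a donkey pronoun bound across the clause boundary.
Strong reading: for every (b,k) with filled(b,k), sealed(b,k).
Restrictor pairs: (b1,k1) ✗  (b1,k2) ✗  (b1,k5) ✓  (b1,k8) ✓  (b2,k4) ✓  (b2,k5) ✓  (b3,k1) ✓  (b3,k3) ✗  (b4,k1) ✓  (b4,k2) ✗  (b4,k3) ✓  (b4,k6) ✗  (b4,k8) ✓  (b5,k5) ✗  (b5,k6) ✓  (b5,k7) ✓  (b6,k1) ✓  (b6,k4) ✗
Counterexamples (restrictor pairs failing the scope): 7.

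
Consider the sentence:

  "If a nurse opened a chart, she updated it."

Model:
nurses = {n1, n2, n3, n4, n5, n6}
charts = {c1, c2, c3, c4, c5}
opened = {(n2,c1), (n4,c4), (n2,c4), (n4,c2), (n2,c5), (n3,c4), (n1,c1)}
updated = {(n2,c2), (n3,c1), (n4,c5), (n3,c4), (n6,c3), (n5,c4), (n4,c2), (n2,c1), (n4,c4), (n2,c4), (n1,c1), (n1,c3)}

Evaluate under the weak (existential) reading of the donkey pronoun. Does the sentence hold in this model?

"it" takes "a chart" as antecedent — a donkey pronoun bound across the clause boundary.
Weak reading: every nurse n with some opened-chart has at least one opened-chart c such that updated(n,c).
Per nurse: n1:✓  n2:✓  n3:✓  n4:✓
Every nurse in the restrictor has a witness.

True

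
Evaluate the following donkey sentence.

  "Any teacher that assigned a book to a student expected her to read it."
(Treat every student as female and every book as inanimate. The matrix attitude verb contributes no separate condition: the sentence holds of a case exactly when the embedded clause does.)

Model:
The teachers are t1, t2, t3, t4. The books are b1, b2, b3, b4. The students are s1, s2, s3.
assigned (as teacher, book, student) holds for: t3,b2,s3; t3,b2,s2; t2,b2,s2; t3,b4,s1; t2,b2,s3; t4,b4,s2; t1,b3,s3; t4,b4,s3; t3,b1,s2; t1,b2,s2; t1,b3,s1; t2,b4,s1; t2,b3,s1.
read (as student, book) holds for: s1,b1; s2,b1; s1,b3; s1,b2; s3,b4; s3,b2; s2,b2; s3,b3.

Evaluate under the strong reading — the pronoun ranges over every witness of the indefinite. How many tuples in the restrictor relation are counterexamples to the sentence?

3

"her" takes "a student" as antecedent and "it" takes "a book"; both are donkey pronouns co-varying with the restrictor.
Strong reading: for every (t,b,s) with assigned(t,b,s), read(s,b).
Restrictor triples: (t1,b2,s2)→read(s2,b2) ✓  (t1,b3,s1)→read(s1,b3) ✓  (t1,b3,s3)→read(s3,b3) ✓  (t2,b2,s2)→read(s2,b2) ✓  (t2,b2,s3)→read(s3,b2) ✓  (t2,b3,s1)→read(s1,b3) ✓  (t2,b4,s1)→read(s1,b4) ✗  (t3,b1,s2)→read(s2,b1) ✓  (t3,b2,s2)→read(s2,b2) ✓  (t3,b2,s3)→read(s3,b2) ✓  (t3,b4,s1)→read(s1,b4) ✗  (t4,b4,s2)→read(s2,b4) ✗  (t4,b4,s3)→read(s3,b4) ✓
Counterexamples (restrictor triples failing the scope): 3.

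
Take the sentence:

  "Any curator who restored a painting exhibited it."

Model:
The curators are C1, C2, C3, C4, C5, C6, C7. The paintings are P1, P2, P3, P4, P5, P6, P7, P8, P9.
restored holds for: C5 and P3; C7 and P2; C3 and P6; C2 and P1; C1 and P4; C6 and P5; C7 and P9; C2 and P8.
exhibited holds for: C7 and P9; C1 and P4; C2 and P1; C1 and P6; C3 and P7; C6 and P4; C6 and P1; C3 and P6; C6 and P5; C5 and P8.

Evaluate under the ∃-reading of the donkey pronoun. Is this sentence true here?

"it" takes "a painting" as antecedent — a donkey pronoun bound across the clause boundary.
Weak reading: every curator c with some restored-painting has at least one restored-painting p such that exhibited(c,p).
Per curator: C1:✓  C2:✓  C3:✓  C5:✗  C6:✓  C7:✓
C5 has no witness among its restored-paintings.

False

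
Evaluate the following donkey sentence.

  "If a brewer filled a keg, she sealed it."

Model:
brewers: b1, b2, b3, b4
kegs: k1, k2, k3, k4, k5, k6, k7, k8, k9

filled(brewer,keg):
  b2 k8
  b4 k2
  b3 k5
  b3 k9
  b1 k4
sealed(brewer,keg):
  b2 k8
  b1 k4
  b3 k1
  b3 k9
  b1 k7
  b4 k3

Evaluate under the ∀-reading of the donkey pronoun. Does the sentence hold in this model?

"it" takes "a keg" as antecedent — a donkey pronoun bound across the clause boundary.
Strong reading: for every (b,k) with filled(b,k), sealed(b,k).
Restrictor pairs: (b1,k4) ✓  (b2,k8) ✓  (b3,k5) ✗  (b3,k9) ✓  (b4,k2) ✗
Counterexample: (b3,k5) is in filled but fails the scope.

False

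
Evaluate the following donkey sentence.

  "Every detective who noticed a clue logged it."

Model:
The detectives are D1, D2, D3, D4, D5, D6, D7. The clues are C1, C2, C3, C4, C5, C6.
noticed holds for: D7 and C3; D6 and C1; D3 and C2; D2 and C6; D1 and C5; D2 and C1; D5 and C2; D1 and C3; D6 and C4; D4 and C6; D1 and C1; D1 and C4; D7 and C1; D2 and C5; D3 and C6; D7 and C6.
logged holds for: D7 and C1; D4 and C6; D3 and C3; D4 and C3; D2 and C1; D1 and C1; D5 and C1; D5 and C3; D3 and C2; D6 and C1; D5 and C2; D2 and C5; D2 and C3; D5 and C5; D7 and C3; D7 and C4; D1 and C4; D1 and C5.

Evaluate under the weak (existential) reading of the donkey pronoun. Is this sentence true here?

"it" takes "a clue" as antecedent — a donkey pronoun bound across the clause boundary.
Weak reading: every detective d with some noticed-clue has at least one noticed-clue c such that logged(d,c).
Per detective: D1:✓  D2:✓  D3:✓  D4:✓  D5:✓  D6:✓  D7:✓
Every detective in the restrictor has a witness.

True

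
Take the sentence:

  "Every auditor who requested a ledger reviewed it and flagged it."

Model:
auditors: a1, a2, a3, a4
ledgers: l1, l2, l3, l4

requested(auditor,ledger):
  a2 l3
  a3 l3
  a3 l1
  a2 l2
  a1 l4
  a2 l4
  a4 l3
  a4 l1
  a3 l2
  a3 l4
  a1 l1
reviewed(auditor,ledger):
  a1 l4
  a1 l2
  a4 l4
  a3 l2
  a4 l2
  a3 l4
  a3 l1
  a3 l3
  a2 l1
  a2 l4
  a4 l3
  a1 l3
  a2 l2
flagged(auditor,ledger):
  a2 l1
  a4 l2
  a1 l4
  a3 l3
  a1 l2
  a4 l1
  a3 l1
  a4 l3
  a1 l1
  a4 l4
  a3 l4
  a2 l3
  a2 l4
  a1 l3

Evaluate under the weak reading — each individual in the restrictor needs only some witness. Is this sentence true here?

True

"it" takes "a ledger" as antecedent — a donkey pronoun bound across the clause boundary.
Weak reading: every auditor a with some requested-ledger has at least one requested-ledger l such that reviewed(a,l) ∧ flagged(a,l).
Per auditor: a1:✓  a2:✓  a3:✓  a4:✓
Every auditor in the restrictor has a witness.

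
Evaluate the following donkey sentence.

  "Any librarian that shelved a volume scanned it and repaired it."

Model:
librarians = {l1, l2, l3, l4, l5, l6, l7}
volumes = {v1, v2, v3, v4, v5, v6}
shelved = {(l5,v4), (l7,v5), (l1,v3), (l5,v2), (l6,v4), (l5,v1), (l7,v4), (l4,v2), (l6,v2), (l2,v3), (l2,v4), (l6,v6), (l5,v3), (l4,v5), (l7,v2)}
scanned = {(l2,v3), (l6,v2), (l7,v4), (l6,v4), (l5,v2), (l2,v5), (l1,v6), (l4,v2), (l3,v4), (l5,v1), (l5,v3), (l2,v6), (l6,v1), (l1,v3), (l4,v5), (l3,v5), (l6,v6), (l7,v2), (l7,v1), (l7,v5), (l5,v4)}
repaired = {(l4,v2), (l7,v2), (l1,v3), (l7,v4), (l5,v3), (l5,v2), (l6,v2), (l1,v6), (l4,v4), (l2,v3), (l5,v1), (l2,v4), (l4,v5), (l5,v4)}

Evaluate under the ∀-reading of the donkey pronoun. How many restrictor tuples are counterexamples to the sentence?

4

"it" takes "a volume" as antecedent — a donkey pronoun bound across the clause boundary.
Strong reading: for every (l,v) with shelved(l,v), scanned(l,v) ∧ repaired(l,v).
Restrictor pairs: (l1,v3) ✓  (l2,v3) ✓  (l2,v4) ✗  (l4,v2) ✓  (l4,v5) ✓  (l5,v1) ✓  (l5,v2) ✓  (l5,v3) ✓  (l5,v4) ✓  (l6,v2) ✓  (l6,v4) ✗  (l6,v6) ✗  (l7,v2) ✓  (l7,v4) ✓  (l7,v5) ✗
Counterexamples (restrictor pairs failing the scope): 4.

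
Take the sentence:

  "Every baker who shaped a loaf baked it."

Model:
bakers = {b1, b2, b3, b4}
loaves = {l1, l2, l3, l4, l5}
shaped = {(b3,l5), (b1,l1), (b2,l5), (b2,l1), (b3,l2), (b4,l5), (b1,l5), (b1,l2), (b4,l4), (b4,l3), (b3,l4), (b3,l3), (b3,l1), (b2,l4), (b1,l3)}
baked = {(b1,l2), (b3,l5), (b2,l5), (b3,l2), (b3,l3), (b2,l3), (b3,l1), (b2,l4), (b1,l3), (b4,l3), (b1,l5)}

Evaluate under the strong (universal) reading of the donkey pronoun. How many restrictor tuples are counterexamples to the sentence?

"it" takes "a loaf" as antecedent — a donkey pronoun bound across the clause boundary.
Strong reading: for every (b,l) with shaped(b,l), baked(b,l).
Restrictor pairs: (b1,l1) ✗  (b1,l2) ✓  (b1,l3) ✓  (b1,l5) ✓  (b2,l1) ✗  (b2,l4) ✓  (b2,l5) ✓  (b3,l1) ✓  (b3,l2) ✓  (b3,l3) ✓  (b3,l4) ✗  (b3,l5) ✓  (b4,l3) ✓  (b4,l4) ✗  (b4,l5) ✗
Counterexamples (restrictor pairs failing the scope): 5.

5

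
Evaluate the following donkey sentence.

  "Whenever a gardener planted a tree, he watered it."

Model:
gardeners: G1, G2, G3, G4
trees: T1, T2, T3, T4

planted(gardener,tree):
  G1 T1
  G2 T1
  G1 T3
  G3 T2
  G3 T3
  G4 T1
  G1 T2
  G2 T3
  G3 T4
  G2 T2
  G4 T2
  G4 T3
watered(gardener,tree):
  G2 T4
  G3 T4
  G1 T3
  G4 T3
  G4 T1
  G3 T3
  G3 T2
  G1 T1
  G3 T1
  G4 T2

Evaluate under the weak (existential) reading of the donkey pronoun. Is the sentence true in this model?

"it" takes "a tree" as antecedent — a donkey pronoun bound across the clause boundary.
Weak reading: every gardener g with some planted-tree has at least one planted-tree t such that watered(g,t).
Per gardener: G1:✓  G2:✗  G3:✓  G4:✓
G2 has no witness among its planted-trees.

False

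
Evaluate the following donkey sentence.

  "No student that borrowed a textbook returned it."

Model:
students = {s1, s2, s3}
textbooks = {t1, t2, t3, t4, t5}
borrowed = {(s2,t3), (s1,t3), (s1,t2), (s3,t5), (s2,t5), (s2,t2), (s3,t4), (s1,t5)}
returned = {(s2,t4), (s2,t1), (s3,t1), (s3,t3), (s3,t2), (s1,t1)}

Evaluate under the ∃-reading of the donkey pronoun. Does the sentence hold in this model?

"it" takes "a textbook" as antecedent — a donkey pronoun bound across the clause boundary.
Truth condition: for no (s,t) with borrowed(s,t) does returned(s,t) hold.
Restrictor pairs — does the scope hold? (s1,t2):fails  (s1,t3):fails  (s1,t5):fails  (s2,t2):fails  (s2,t3):fails  (s2,t5):fails  (s3,t4):fails  (s3,t5):fails
Scope holds for no restrictor pair, so the sentence is true.

True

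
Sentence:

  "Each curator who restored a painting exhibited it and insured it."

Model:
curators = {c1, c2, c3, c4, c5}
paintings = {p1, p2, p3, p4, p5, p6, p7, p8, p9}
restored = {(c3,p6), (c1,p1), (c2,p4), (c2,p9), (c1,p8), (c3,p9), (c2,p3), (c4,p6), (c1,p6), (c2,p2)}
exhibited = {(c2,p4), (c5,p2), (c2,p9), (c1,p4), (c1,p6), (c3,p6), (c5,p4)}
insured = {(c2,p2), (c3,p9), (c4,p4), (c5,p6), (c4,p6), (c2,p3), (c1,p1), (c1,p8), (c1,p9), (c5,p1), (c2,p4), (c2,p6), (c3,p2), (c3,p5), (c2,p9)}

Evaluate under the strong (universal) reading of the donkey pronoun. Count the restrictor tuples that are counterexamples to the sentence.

"it" takes "a painting" as antecedent — a donkey pronoun bound across the clause boundary.
Strong reading: for every (c,p) with restored(c,p), exhibited(c,p) ∧ insured(c,p).
Restrictor pairs: (c1,p1) ✗  (c1,p6) ✗  (c1,p8) ✗  (c2,p2) ✗  (c2,p3) ✗  (c2,p4) ✓  (c2,p9) ✓  (c3,p6) ✗  (c3,p9) ✗  (c4,p6) ✗
Counterexamples (restrictor pairs failing the scope): 8.

8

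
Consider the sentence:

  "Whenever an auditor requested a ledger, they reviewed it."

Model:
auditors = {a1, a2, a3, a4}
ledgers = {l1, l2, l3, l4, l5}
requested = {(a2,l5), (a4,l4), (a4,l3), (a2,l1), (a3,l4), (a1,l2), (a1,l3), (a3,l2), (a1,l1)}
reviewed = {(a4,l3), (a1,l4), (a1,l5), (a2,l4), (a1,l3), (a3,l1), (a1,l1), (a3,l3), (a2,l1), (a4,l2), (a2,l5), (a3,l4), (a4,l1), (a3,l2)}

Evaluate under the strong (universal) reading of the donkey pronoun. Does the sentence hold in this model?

False

"it" takes "a ledger" as antecedent — a donkey pronoun bound across the clause boundary.
Strong reading: for every (a,l) with requested(a,l), reviewed(a,l).
Restrictor pairs: (a1,l1) ✓  (a1,l2) ✗  (a1,l3) ✓  (a2,l1) ✓  (a2,l5) ✓  (a3,l2) ✓  (a3,l4) ✓  (a4,l3) ✓  (a4,l4) ✗
Counterexample: (a1,l2) is in requested but fails the scope.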